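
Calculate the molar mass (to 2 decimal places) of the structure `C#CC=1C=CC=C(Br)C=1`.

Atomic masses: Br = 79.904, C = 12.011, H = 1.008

Molecular formula: C8H5Br.
M = 1×79.904 + 8×12.011 + 5×1.008 = 181.03 g/mol.

181.03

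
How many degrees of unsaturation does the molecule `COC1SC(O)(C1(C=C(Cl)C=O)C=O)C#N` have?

6

Molecular formula from the SMILES: C9H8ClNO4S.
DoU = (2C + 2 + N − H − X)/2 = (2·9 + 2 + 1 − 8 − 1)/2 = 12/2 = 6.
(Structurally: 1 ring(s) + 5 π bond(s) = 6.)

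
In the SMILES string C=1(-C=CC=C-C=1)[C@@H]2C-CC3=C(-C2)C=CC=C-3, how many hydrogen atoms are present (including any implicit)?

Hydrogens are implicit in SMILES; fill each atom to its normal valence:
  9 × C (aromatic): 1 H each → 9
  3 × C: 2 H each → 6
  3 × C (aromatic): no H
  1 × C: 1 H
  Total hydrogens = 16.

16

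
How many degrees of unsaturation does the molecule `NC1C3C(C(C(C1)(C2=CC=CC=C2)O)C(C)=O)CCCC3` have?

Molecular formula from the SMILES: C18H25NO2.
DoU = (2C + 2 + N − H − X)/2 = (2·18 + 2 + 1 − 25 − 0)/2 = 14/2 = 7.
(Structurally: 3 ring(s) + 4 π bond(s) = 7.)

7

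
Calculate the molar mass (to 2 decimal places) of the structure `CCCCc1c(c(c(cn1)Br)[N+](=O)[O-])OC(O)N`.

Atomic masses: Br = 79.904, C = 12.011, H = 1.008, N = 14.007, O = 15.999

Molecular formula: C10H14BrN3O4.
M = 1×79.904 + 10×12.011 + 14×1.008 + 3×14.007 + 4×15.999 = 320.14 g/mol.

320.14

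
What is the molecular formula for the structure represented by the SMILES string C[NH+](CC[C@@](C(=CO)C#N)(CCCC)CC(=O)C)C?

Heavy atoms from the SMILES: 15 C, 2 N, 2 O.
Implicit hydrogens by atom environment:
  6 × C: 2 H each → 12
  4 × C: 3 H each → 12
  4 × C: no H
  1 × C: 1 H
  1 × N (charge +1): 1 H
  1 × N: no H
  1 × O: 1 H
  1 × O: no H
  Total hydrogens = 27.
Net charge +1.
Molecular formula: C15H27N2O2+

C15H27N2O2+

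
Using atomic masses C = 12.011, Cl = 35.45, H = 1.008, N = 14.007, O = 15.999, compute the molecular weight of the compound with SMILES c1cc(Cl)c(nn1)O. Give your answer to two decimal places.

130.53

Molecular formula: C4H3ClN2O.
M = 4×12.011 + 1×35.45 + 3×1.008 + 2×14.007 + 1×15.999 = 130.53 g/mol.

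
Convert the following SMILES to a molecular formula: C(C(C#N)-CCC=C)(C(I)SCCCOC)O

Heavy atoms from the SMILES: 12 C, 1 I, 1 N, 2 O, 1 S.
Implicit hydrogens by atom environment:
  6 × C: 2 H each → 12
  4 × C: 1 H each → 4
  1 × C: 3 H
  1 × C: no H
  1 × I: no H
  1 × N: no H
  1 × O: 1 H
  1 × O: no H
  1 × S: no H
  Total hydrogens = 20.
Molecular formula: C12H20INO2S

C12H20INO2S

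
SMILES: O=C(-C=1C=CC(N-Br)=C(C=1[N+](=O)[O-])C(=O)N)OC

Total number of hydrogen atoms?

Hydrogens are implicit in SMILES; fill each atom to its normal valence:
  4 × C (aromatic): no H
  4 × O: no H
  2 × C (aromatic): 1 H each → 2
  2 × C: no H
  1 × Br: no H
  1 × C: 3 H
  1 × N: 2 H
  1 × N: 1 H
  1 × N (charge +1): no H
  1 × O (charge -1): no H
  Total hydrogens = 8.

8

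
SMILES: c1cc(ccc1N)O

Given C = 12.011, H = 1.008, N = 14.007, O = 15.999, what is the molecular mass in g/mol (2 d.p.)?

109.13

Molecular formula: C6H7NO.
M = 6×12.011 + 7×1.008 + 1×14.007 + 1×15.999 = 109.13 g/mol.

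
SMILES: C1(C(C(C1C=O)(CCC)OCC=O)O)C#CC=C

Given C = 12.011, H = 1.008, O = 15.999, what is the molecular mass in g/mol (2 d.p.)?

250.29

Molecular formula: C14H18O4.
M = 14×12.011 + 18×1.008 + 4×15.999 = 250.29 g/mol.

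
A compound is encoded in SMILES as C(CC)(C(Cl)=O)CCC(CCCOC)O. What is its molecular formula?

Heavy atoms from the SMILES: 11 C, 1 Cl, 3 O.
Implicit hydrogens by atom environment:
  6 × C: 2 H each → 12
  2 × C: 3 H each → 6
  2 × C: 1 H each → 2
  2 × O: no H
  1 × C: no H
  1 × Cl: no H
  1 × O: 1 H
  Total hydrogens = 21.
Molecular formula: C11H21ClO3

C11H21ClO3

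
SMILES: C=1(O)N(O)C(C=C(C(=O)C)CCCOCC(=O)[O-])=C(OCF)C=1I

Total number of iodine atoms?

The symbol for iodine appears 1 time in the SMILES.

1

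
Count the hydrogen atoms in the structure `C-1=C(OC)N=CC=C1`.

7

Hydrogens are implicit in SMILES; fill each atom to its normal valence:
  4 × C (aromatic): 1 H each → 4
  1 × C: 3 H
  1 × C (aromatic): no H
  1 × N (aromatic): no H
  1 × O: no H
  Total hydrogens = 7.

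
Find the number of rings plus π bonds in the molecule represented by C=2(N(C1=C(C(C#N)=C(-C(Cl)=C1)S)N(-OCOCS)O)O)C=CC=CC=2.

Molecular formula from the SMILES: C15H14ClN3O4S2.
DoU = (2C + 2 + N − H − X)/2 = (2·15 + 2 + 3 − 14 − 1)/2 = 20/2 = 10.
(Structurally: 2 ring(s) + 8 π bond(s) = 10.)

10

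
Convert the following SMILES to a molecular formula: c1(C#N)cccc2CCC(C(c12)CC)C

Heavy atoms from the SMILES: 14 C, 1 N.
Implicit hydrogens by atom environment:
  3 × C: 2 H each → 6
  3 × C (aromatic): 1 H each → 3
  3 × C (aromatic): no H
  2 × C: 3 H each → 6
  2 × C: 1 H each → 2
  1 × C: no H
  1 × N: no H
  Total hydrogens = 17.
Molecular formula: C14H17N

C14H17N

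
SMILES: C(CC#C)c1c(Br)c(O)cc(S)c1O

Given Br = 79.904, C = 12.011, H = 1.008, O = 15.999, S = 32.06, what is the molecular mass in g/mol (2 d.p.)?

Molecular formula: C10H9BrO2S.
M = 1×79.904 + 10×12.011 + 9×1.008 + 2×15.999 + 1×32.06 = 273.14 g/mol.

273.14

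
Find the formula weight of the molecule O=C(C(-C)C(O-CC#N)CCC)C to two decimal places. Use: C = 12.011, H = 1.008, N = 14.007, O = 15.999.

Molecular formula: C10H17NO2.
M = 10×12.011 + 17×1.008 + 1×14.007 + 2×15.999 = 183.25 g/mol.

183.25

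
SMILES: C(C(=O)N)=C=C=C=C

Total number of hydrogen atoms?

Hydrogens are implicit in SMILES; fill each atom to its normal valence:
  4 × C: no H
  1 × C: 2 H
  1 × C: 1 H
  1 × N: 2 H
  1 × O: no H
  Total hydrogens = 5.

5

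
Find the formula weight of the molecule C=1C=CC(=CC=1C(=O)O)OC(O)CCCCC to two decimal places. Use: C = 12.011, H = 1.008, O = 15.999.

238.28

Molecular formula: C13H18O4.
M = 13×12.011 + 18×1.008 + 4×15.999 = 238.28 g/mol.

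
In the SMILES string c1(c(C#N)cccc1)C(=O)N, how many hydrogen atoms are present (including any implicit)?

6

Hydrogens are implicit in SMILES; fill each atom to its normal valence:
  4 × C (aromatic): 1 H each → 4
  2 × C (aromatic): no H
  2 × C: no H
  1 × N: 2 H
  1 × N: no H
  1 × O: no H
  Total hydrogens = 6.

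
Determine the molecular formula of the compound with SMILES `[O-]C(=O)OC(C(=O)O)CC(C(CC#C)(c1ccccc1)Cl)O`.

Heavy atoms from the SMILES: 15 C, 1 Cl, 6 O.
Implicit hydrogens by atom environment:
  5 × C (aromatic): 1 H each → 5
  4 × C: no H
  3 × C: 1 H each → 3
  3 × O: no H
  2 × C: 2 H each → 4
  2 × O: 1 H each → 2
  1 × C (aromatic): no H
  1 × Cl: no H
  1 × O (charge -1): no H
  Total hydrogens = 14.
Net charge -1.
Molecular formula: C15H14ClO6-

C15H14ClO6-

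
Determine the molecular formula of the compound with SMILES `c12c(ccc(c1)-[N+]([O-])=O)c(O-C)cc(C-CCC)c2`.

C15H17NO3

Heavy atoms from the SMILES: 15 C, 1 N, 3 O.
Implicit hydrogens by atom environment:
  5 × C (aromatic): 1 H each → 5
  5 × C (aromatic): no H
  3 × C: 2 H each → 6
  2 × C: 3 H each → 6
  2 × O: no H
  1 × N (charge +1): no H
  1 × O (charge -1): no H
  Total hydrogens = 17.
Molecular formula: C15H17NO3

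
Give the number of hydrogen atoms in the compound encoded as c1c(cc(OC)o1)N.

7

Hydrogens are implicit in SMILES; fill each atom to its normal valence:
  2 × C (aromatic): 1 H each → 2
  2 × C (aromatic): no H
  1 × C: 3 H
  1 × N: 2 H
  1 × O (aromatic): no H
  1 × O: no H
  Total hydrogens = 7.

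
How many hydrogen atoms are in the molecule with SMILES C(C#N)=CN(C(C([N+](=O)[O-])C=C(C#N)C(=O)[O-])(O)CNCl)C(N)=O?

10

Hydrogens are implicit in SMILES; fill each atom to its normal valence:
  6 × C: no H
  4 × C: 1 H each → 4
  3 × N: no H
  3 × O: no H
  2 × O (charge -1): no H
  1 × C: 2 H
  1 × Cl: no H
  1 × N: 2 H
  1 × N: 1 H
  1 × N (charge +1): no H
  1 × O: 1 H
  Total hydrogens = 10.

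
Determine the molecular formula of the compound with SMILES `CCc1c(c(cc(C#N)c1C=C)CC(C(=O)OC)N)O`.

Heavy atoms from the SMILES: 15 C, 2 N, 3 O.
Implicit hydrogens by atom environment:
  5 × C (aromatic): no H
  3 × C: 2 H each → 6
  2 × C: 3 H each → 6
  2 × C: 1 H each → 2
  2 × C: no H
  2 × O: no H
  1 × C (aromatic): 1 H
  1 × N: 2 H
  1 × N: no H
  1 × O: 1 H
  Total hydrogens = 18.
Molecular formula: C15H18N2O3

C15H18N2O3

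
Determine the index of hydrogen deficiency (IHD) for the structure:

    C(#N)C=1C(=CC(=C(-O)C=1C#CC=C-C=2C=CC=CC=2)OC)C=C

Molecular formula from the SMILES: C20H15NO2.
DoU = (2C + 2 + N − H − X)/2 = (2·20 + 2 + 1 − 15 − 0)/2 = 28/2 = 14.
(Structurally: 2 ring(s) + 12 π bond(s) = 14.)

14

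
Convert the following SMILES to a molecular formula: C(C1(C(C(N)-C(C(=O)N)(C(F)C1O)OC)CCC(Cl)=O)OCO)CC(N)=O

C15H25ClFN3O7

Heavy atoms from the SMILES: 15 C, 1 Cl, 1 F, 3 N, 7 O.
Implicit hydrogens by atom environment:
  5 × C: 2 H each → 10
  5 × C: no H
  5 × O: no H
  4 × C: 1 H each → 4
  3 × N: 2 H each → 6
  2 × O: 1 H each → 2
  1 × C: 3 H
  1 × Cl: no H
  1 × F: no H
  Total hydrogens = 25.
Molecular formula: C15H25ClFN3O7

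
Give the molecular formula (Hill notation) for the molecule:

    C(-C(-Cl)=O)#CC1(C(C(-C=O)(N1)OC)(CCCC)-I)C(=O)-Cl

C13H14Cl2INO4

Heavy atoms from the SMILES: 13 C, 2 Cl, 1 I, 1 N, 4 O.
Implicit hydrogens by atom environment:
  7 × C: no H
  4 × O: no H
  3 × C: 2 H each → 6
  2 × C: 3 H each → 6
  2 × Cl: no H
  1 × C: 1 H
  1 × I: no H
  1 × N: 1 H
  Total hydrogens = 14.
Molecular formula: C13H14Cl2INO4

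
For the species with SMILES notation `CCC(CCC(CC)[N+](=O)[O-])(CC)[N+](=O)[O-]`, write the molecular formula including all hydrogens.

Heavy atoms from the SMILES: 10 C, 2 N, 4 O.
Implicit hydrogens by atom environment:
  5 × C: 2 H each → 10
  3 × C: 3 H each → 9
  2 × N (charge +1): no H
  2 × O: no H
  2 × O (charge -1): no H
  1 × C: 1 H
  1 × C: no H
  Total hydrogens = 20.
Molecular formula: C10H20N2O4

C10H20N2O4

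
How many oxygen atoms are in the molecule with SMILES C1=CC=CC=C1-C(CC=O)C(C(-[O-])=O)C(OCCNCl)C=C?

4

The symbol for oxygen appears 4 times in the SMILES.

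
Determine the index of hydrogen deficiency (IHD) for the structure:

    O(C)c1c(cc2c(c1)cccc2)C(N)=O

8

Molecular formula from the SMILES: C12H11NO2.
DoU = (2C + 2 + N − H − X)/2 = (2·12 + 2 + 1 − 11 − 0)/2 = 16/2 = 8.
(Structurally: 2 ring(s) + 6 π bond(s) = 8.)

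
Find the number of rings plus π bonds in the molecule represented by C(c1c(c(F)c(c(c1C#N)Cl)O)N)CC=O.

Molecular formula from the SMILES: C10H8ClFN2O2.
DoU = (2C + 2 + N − H − X)/2 = (2·10 + 2 + 2 − 8 − 2)/2 = 14/2 = 7.
(Structurally: 1 ring(s) + 6 π bond(s) = 7.)

7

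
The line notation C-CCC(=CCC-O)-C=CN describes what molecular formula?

Heavy atoms from the SMILES: 9 C, 1 N, 1 O.
Implicit hydrogens by atom environment:
  4 × C: 2 H each → 8
  3 × C: 1 H each → 3
  1 × C: 3 H
  1 × C: no H
  1 × N: 2 H
  1 × O: 1 H
  Total hydrogens = 17.
Molecular formula: C9H17NO

C9H17NO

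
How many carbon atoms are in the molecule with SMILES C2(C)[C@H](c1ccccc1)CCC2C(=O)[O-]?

13

The symbol for carbon appears 13 times in the SMILES. Lowercase c denotes aromatic carbon and counts toward C.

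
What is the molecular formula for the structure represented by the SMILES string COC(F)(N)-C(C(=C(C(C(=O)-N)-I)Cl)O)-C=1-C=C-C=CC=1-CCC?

Heavy atoms from the SMILES: 16 C, 1 Cl, 1 F, 1 I, 2 N, 3 O.
Implicit hydrogens by atom environment:
  4 × C (aromatic): 1 H each → 4
  4 × C: no H
  2 × C: 3 H each → 6
  2 × C: 2 H each → 4
  2 × C: 1 H each → 2
  2 × C (aromatic): no H
  2 × N: 2 H each → 4
  2 × O: no H
  1 × Cl: no H
  1 × F: no H
  1 × I: no H
  1 × O: 1 H
  Total hydrogens = 21.
Molecular formula: C16H21ClFIN2O3

C16H21ClFIN2O3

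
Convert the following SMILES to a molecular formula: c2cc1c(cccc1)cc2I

C10H7I

Heavy atoms from the SMILES: 10 C, 1 I.
Implicit hydrogens by atom environment:
  7 × C (aromatic): 1 H each → 7
  3 × C (aromatic): no H
  1 × I: no H
  Total hydrogens = 7.
Molecular formula: C10H7I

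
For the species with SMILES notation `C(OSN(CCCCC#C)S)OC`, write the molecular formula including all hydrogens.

Heavy atoms from the SMILES: 8 C, 1 N, 2 O, 2 S.
Implicit hydrogens by atom environment:
  5 × C: 2 H each → 10
  2 × O: no H
  1 × C: 3 H
  1 × C: 1 H
  1 × C: no H
  1 × N: no H
  1 × S: 1 H
  1 × S: no H
  Total hydrogens = 15.
Molecular formula: C8H15NO2S2

C8H15NO2S2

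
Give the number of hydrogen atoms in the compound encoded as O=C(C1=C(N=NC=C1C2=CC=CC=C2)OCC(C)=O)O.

12

Hydrogens are implicit in SMILES; fill each atom to its normal valence:
  6 × C (aromatic): 1 H each → 6
  4 × C (aromatic): no H
  3 × O: no H
  2 × C: no H
  2 × N (aromatic): no H
  1 × C: 3 H
  1 × C: 2 H
  1 × O: 1 H
  Total hydrogens = 12.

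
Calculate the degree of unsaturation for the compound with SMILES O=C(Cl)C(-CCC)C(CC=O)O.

Molecular formula from the SMILES: C8H13ClO3.
DoU = (2C + 2 + N − H − X)/2 = (2·8 + 2 + 0 − 13 − 1)/2 = 4/2 = 2.
(Structurally: 0 ring(s) + 2 π bond(s) = 2.)

2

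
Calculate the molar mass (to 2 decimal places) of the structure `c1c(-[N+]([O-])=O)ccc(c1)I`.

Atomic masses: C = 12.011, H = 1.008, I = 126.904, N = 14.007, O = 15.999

249.01

Molecular formula: C6H4INO2.
M = 6×12.011 + 4×1.008 + 1×126.904 + 1×14.007 + 2×15.999 = 249.01 g/mol.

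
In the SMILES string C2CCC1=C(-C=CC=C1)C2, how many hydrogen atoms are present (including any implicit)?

Hydrogens are implicit in SMILES; fill each atom to its normal valence:
  4 × C: 2 H each → 8
  4 × C (aromatic): 1 H each → 4
  2 × C (aromatic): no H
  Total hydrogens = 12.

12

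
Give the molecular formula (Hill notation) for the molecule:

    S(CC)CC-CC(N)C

Heavy atoms from the SMILES: 7 C, 1 N, 1 S.
Implicit hydrogens by atom environment:
  4 × C: 2 H each → 8
  2 × C: 3 H each → 6
  1 × C: 1 H
  1 × N: 2 H
  1 × S: no H
  Total hydrogens = 17.
Molecular formula: C7H17NS

C7H17NS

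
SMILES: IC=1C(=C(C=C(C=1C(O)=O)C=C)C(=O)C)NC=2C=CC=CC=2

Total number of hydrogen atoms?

14

Hydrogens are implicit in SMILES; fill each atom to its normal valence:
  6 × C (aromatic): 1 H each → 6
  6 × C (aromatic): no H
  2 × C: no H
  2 × O: no H
  1 × C: 3 H
  1 × C: 2 H
  1 × C: 1 H
  1 × I: no H
  1 × N: 1 H
  1 × O: 1 H
  Total hydrogens = 14.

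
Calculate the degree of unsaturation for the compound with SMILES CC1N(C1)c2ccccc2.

5

Molecular formula from the SMILES: C9H11N.
DoU = (2C + 2 + N − H − X)/2 = (2·9 + 2 + 1 − 11 − 0)/2 = 10/2 = 5.
(Structurally: 2 ring(s) + 3 π bond(s) = 5.)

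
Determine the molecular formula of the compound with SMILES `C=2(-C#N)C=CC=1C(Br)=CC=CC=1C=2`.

C11H6BrN

Heavy atoms from the SMILES: 1 Br, 11 C, 1 N.
Implicit hydrogens by atom environment:
  6 × C (aromatic): 1 H each → 6
  4 × C (aromatic): no H
  1 × Br: no H
  1 × C: no H
  1 × N: no H
  Total hydrogens = 6.
Molecular formula: C11H6BrN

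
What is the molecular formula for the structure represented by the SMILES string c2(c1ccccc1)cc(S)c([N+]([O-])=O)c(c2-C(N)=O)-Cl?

C13H9ClN2O3S

Heavy atoms from the SMILES: 13 C, 1 Cl, 2 N, 3 O, 1 S.
Implicit hydrogens by atom environment:
  6 × C (aromatic): 1 H each → 6
  6 × C (aromatic): no H
  2 × O: no H
  1 × C: no H
  1 × Cl: no H
  1 × N: 2 H
  1 × N (charge +1): no H
  1 × O (charge -1): no H
  1 × S: 1 H
  Total hydrogens = 9.
Molecular formula: C13H9ClN2O3S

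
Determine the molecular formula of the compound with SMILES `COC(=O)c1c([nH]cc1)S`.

C6H7NO2S

Heavy atoms from the SMILES: 6 C, 1 N, 2 O, 1 S.
Implicit hydrogens by atom environment:
  2 × C (aromatic): 1 H each → 2
  2 × C (aromatic): no H
  2 × O: no H
  1 × C: 3 H
  1 × C: no H
  1 × N (aromatic): 1 H
  1 × S: 1 H
  Total hydrogens = 7.
Molecular formula: C6H7NO2S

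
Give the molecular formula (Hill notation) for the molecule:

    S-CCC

C3H8S

Heavy atoms from the SMILES: 3 C, 1 S.
Implicit hydrogens by atom environment:
  2 × C: 2 H each → 4
  1 × C: 3 H
  1 × S: 1 H
  Total hydrogens = 8.
Molecular formula: C3H8S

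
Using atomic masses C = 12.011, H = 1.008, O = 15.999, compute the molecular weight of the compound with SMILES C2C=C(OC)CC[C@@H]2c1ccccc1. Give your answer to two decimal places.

Molecular formula: C13H16O.
M = 13×12.011 + 16×1.008 + 1×15.999 = 188.27 g/mol.

188.27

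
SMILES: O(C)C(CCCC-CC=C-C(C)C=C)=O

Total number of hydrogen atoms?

Hydrogens are implicit in SMILES; fill each atom to its normal valence:
  6 × C: 2 H each → 12
  4 × C: 1 H each → 4
  2 × C: 3 H each → 6
  2 × O: no H
  1 × C: no H
  Total hydrogens = 22.

22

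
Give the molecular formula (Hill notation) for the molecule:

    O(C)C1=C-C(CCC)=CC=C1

C10H14O

Heavy atoms from the SMILES: 10 C, 1 O.
Implicit hydrogens by atom environment:
  4 × C (aromatic): 1 H each → 4
  2 × C: 3 H each → 6
  2 × C: 2 H each → 4
  2 × C (aromatic): no H
  1 × O: no H
  Total hydrogens = 14.
Molecular formula: C10H14O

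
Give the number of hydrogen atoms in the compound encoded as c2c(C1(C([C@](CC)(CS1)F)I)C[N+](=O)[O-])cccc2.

15

Hydrogens are implicit in SMILES; fill each atom to its normal valence:
  5 × C (aromatic): 1 H each → 5
  3 × C: 2 H each → 6
  2 × C: no H
  1 × C: 3 H
  1 × C: 1 H
  1 × C (aromatic): no H
  1 × F: no H
  1 × I: no H
  1 × N (charge +1): no H
  1 × O: no H
  1 × O (charge -1): no H
  1 × S: no H
  Total hydrogens = 15.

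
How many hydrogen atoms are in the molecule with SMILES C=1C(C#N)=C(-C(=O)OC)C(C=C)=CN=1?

Hydrogens are implicit in SMILES; fill each atom to its normal valence:
  3 × C (aromatic): no H
  2 × C (aromatic): 1 H each → 2
  2 × C: no H
  2 × O: no H
  1 × C: 3 H
  1 × C: 2 H
  1 × C: 1 H
  1 × N (aromatic): no H
  1 × N: no H
  Total hydrogens = 8.

8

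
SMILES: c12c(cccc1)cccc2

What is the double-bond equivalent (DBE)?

7

Molecular formula from the SMILES: C10H8.
DoU = (2C + 2 + N − H − X)/2 = (2·10 + 2 + 0 − 8 − 0)/2 = 14/2 = 7.
(Structurally: 2 ring(s) + 5 π bond(s) = 7.)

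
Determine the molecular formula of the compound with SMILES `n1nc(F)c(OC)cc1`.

C5H5FN2O

Heavy atoms from the SMILES: 5 C, 1 F, 2 N, 1 O.
Implicit hydrogens by atom environment:
  2 × C (aromatic): 1 H each → 2
  2 × C (aromatic): no H
  2 × N (aromatic): no H
  1 × C: 3 H
  1 × F: no H
  1 × O: no H
  Total hydrogens = 5.
Molecular formula: C5H5FN2O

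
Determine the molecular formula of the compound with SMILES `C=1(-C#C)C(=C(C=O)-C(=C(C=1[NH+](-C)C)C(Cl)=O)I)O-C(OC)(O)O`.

C14H14ClINO6+

Heavy atoms from the SMILES: 14 C, 1 Cl, 1 I, 1 N, 6 O.
Implicit hydrogens by atom environment:
  6 × C (aromatic): no H
  4 × O: no H
  3 × C: 3 H each → 9
  3 × C: no H
  2 × C: 1 H each → 2
  2 × O: 1 H each → 2
  1 × Cl: no H
  1 × I: no H
  1 × N (charge +1): 1 H
  Total hydrogens = 14.
Net charge +1.
Molecular formula: C14H14ClINO6+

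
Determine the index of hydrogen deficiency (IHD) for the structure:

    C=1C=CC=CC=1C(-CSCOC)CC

4

Molecular formula from the SMILES: C12H18OS.
DoU = (2C + 2 + N − H − X)/2 = (2·12 + 2 + 0 − 18 − 0)/2 = 8/2 = 4.
(Structurally: 1 ring(s) + 3 π bond(s) = 4.)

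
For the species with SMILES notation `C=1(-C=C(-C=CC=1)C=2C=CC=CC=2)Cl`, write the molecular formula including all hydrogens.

C12H9Cl

Heavy atoms from the SMILES: 12 C, 1 Cl.
Implicit hydrogens by atom environment:
  9 × C (aromatic): 1 H each → 9
  3 × C (aromatic): no H
  1 × Cl: no H
  Total hydrogens = 9.
Molecular formula: C12H9Cl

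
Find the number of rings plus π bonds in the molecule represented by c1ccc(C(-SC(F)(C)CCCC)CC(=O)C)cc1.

5

Molecular formula from the SMILES: C16H23FOS.
DoU = (2C + 2 + N − H − X)/2 = (2·16 + 2 + 0 − 23 − 1)/2 = 10/2 = 5.
(Structurally: 1 ring(s) + 4 π bond(s) = 5.)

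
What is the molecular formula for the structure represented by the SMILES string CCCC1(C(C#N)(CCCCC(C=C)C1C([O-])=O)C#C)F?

Heavy atoms from the SMILES: 17 C, 1 F, 1 N, 2 O.
Implicit hydrogens by atom environment:
  7 × C: 2 H each → 14
  5 × C: no H
  4 × C: 1 H each → 4
  1 × C: 3 H
  1 × F: no H
  1 × N: no H
  1 × O: no H
  1 × O (charge -1): no H
  Total hydrogens = 21.
Net charge -1.
Molecular formula: C17H21FNO2-

C17H21FNO2-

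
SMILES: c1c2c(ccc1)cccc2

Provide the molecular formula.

C10H8

Heavy atoms from the SMILES: 10 C.
Implicit hydrogens by atom environment:
  8 × C (aromatic): 1 H each → 8
  2 × C (aromatic): no H
  Total hydrogens = 8.
Molecular formula: C10H8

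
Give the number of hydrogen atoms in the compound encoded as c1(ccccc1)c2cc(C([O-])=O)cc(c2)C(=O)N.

Hydrogens are implicit in SMILES; fill each atom to its normal valence:
  8 × C (aromatic): 1 H each → 8
  4 × C (aromatic): no H
  2 × C: no H
  2 × O: no H
  1 × N: 2 H
  1 × O (charge -1): no H
  Total hydrogens = 10.

10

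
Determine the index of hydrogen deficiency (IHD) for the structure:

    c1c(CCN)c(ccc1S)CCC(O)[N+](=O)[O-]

Molecular formula from the SMILES: C11H16N2O3S.
DoU = (2C + 2 + N − H − X)/2 = (2·11 + 2 + 2 − 16 − 0)/2 = 10/2 = 5.
(Structurally: 1 ring(s) + 4 π bond(s) = 5.)

5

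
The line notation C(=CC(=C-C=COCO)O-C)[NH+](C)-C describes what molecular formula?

C10H18NO3+

Heavy atoms from the SMILES: 10 C, 1 N, 3 O.
Implicit hydrogens by atom environment:
  5 × C: 1 H each → 5
  3 × C: 3 H each → 9
  2 × O: no H
  1 × C: 2 H
  1 × C: no H
  1 × N (charge +1): 1 H
  1 × O: 1 H
  Total hydrogens = 18.
Net charge +1.
Molecular formula: C10H18NO3+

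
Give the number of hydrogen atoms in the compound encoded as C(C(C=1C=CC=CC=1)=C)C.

12

Hydrogens are implicit in SMILES; fill each atom to its normal valence:
  5 × C (aromatic): 1 H each → 5
  2 × C: 2 H each → 4
  1 × C: 3 H
  1 × C: no H
  1 × C (aromatic): no H
  Total hydrogens = 12.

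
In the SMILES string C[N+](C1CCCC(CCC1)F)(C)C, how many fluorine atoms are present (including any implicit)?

1

The symbol for fluorine appears 1 time in the SMILES.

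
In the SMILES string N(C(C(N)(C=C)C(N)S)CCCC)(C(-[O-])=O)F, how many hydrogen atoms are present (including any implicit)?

Hydrogens are implicit in SMILES; fill each atom to its normal valence:
  4 × C: 2 H each → 8
  3 × C: 1 H each → 3
  2 × C: no H
  2 × N: 2 H each → 4
  1 × C: 3 H
  1 × F: no H
  1 × N: no H
  1 × O: no H
  1 × O (charge -1): no H
  1 × S: 1 H
  Total hydrogens = 19.

19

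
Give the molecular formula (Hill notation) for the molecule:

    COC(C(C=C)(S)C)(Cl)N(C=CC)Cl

Heavy atoms from the SMILES: 9 C, 2 Cl, 1 N, 1 O, 1 S.
Implicit hydrogens by atom environment:
  3 × C: 3 H each → 9
  3 × C: 1 H each → 3
  2 × C: no H
  2 × Cl: no H
  1 × C: 2 H
  1 × N: no H
  1 × O: no H
  1 × S: 1 H
  Total hydrogens = 15.
Molecular formula: C9H15Cl2NOS

C9H15Cl2NOS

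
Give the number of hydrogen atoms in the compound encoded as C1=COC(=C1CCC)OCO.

Hydrogens are implicit in SMILES; fill each atom to its normal valence:
  3 × C: 2 H each → 6
  2 × C (aromatic): 1 H each → 2
  2 × C (aromatic): no H
  1 × C: 3 H
  1 × O: 1 H
  1 × O (aromatic): no H
  1 × O: no H
  Total hydrogens = 12.

12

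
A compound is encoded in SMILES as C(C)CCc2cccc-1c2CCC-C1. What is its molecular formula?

C14H20

Heavy atoms from the SMILES: 14 C.
Implicit hydrogens by atom environment:
  7 × C: 2 H each → 14
  3 × C (aromatic): 1 H each → 3
  3 × C (aromatic): no H
  1 × C: 3 H
  Total hydrogens = 20.
Molecular formula: C14H20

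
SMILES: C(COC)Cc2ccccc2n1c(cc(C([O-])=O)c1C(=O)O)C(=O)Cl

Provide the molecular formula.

Heavy atoms from the SMILES: 17 C, 1 Cl, 1 N, 6 O.
Implicit hydrogens by atom environment:
  5 × C (aromatic): 1 H each → 5
  5 × C (aromatic): no H
  4 × O: no H
  3 × C: 2 H each → 6
  3 × C: no H
  1 × C: 3 H
  1 × Cl: no H
  1 × N (aromatic): no H
  1 × O: 1 H
  1 × O (charge -1): no H
  Total hydrogens = 15.
Net charge -1.
Molecular formula: C17H15ClNO6-

C17H15ClNO6-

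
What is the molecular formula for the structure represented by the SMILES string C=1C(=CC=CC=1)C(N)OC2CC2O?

Heavy atoms from the SMILES: 10 C, 1 N, 2 O.
Implicit hydrogens by atom environment:
  5 × C (aromatic): 1 H each → 5
  3 × C: 1 H each → 3
  1 × C: 2 H
  1 × C (aromatic): no H
  1 × N: 2 H
  1 × O: 1 H
  1 × O: no H
  Total hydrogens = 13.
Molecular formula: C10H13NO2

C10H13NO2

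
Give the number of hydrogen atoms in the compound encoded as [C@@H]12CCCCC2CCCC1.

18

Hydrogens are implicit in SMILES; fill each atom to its normal valence:
  8 × C: 2 H each → 16
  2 × C: 1 H each → 2
  Total hydrogens = 18.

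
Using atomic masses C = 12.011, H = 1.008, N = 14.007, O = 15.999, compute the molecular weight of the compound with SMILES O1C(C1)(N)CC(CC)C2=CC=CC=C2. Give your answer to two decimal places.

Molecular formula: C12H17NO.
M = 12×12.011 + 17×1.008 + 1×14.007 + 1×15.999 = 191.27 g/mol.

191.27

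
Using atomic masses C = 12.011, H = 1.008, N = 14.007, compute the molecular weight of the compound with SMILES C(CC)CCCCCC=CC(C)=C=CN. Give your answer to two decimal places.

207.36

Molecular formula: C14H25N.
M = 14×12.011 + 25×1.008 + 1×14.007 = 207.36 g/mol.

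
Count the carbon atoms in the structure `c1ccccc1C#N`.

The symbol for carbon appears 7 times in the SMILES. Lowercase c denotes aromatic carbon and counts toward C.

7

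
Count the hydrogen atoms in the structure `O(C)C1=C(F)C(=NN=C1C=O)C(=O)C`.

Hydrogens are implicit in SMILES; fill each atom to its normal valence:
  4 × C (aromatic): no H
  3 × O: no H
  2 × C: 3 H each → 6
  2 × N (aromatic): no H
  1 × C: 1 H
  1 × C: no H
  1 × F: no H
  Total hydrogens = 7.

7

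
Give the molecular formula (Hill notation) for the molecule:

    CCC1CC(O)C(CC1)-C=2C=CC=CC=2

Heavy atoms from the SMILES: 14 C, 1 O.
Implicit hydrogens by atom environment:
  5 × C (aromatic): 1 H each → 5
  4 × C: 2 H each → 8
  3 × C: 1 H each → 3
  1 × C: 3 H
  1 × C (aromatic): no H
  1 × O: 1 H
  Total hydrogens = 20.
Molecular formula: C14H20O

C14H20O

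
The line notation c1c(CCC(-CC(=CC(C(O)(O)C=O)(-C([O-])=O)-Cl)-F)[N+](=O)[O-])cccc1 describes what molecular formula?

C16H16ClFNO7-

Heavy atoms from the SMILES: 16 C, 1 Cl, 1 F, 1 N, 7 O.
Implicit hydrogens by atom environment:
  5 × C (aromatic): 1 H each → 5
  4 × C: no H
  3 × C: 2 H each → 6
  3 × C: 1 H each → 3
  3 × O: no H
  2 × O: 1 H each → 2
  2 × O (charge -1): no H
  1 × C (aromatic): no H
  1 × Cl: no H
  1 × F: no H
  1 × N (charge +1): no H
  Total hydrogens = 16.
Net charge -1.
Molecular formula: C16H16ClFNO7-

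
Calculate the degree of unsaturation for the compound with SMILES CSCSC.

0

Molecular formula from the SMILES: C3H8S2.
DoU = (2C + 2 + N − H − X)/2 = (2·3 + 2 + 0 − 8 − 0)/2 = 0/2 = 0.
(Structurally: 0 ring(s) + 0 π bond(s) = 0.)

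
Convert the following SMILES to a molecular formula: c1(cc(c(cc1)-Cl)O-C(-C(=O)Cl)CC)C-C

C12H14Cl2O2

Heavy atoms from the SMILES: 12 C, 2 Cl, 2 O.
Implicit hydrogens by atom environment:
  3 × C (aromatic): 1 H each → 3
  3 × C (aromatic): no H
  2 × C: 3 H each → 6
  2 × C: 2 H each → 4
  2 × Cl: no H
  2 × O: no H
  1 × C: 1 H
  1 × C: no H
  Total hydrogens = 14.
Molecular formula: C12H14Cl2O2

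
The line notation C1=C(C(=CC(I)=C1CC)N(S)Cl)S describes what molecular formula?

Heavy atoms from the SMILES: 8 C, 1 Cl, 1 I, 1 N, 2 S.
Implicit hydrogens by atom environment:
  4 × C (aromatic): no H
  2 × C (aromatic): 1 H each → 2
  2 × S: 1 H each → 2
  1 × C: 3 H
  1 × C: 2 H
  1 × Cl: no H
  1 × I: no H
  1 × N: no H
  Total hydrogens = 9.
Molecular formula: C8H9ClINS2

C8H9ClINS2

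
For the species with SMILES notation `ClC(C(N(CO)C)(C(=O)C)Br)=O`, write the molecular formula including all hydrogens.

C6H9BrClNO3

Heavy atoms from the SMILES: 1 Br, 6 C, 1 Cl, 1 N, 3 O.
Implicit hydrogens by atom environment:
  3 × C: no H
  2 × C: 3 H each → 6
  2 × O: no H
  1 × Br: no H
  1 × C: 2 H
  1 × Cl: no H
  1 × N: no H
  1 × O: 1 H
  Total hydrogens = 9.
Molecular formula: C6H9BrClNO3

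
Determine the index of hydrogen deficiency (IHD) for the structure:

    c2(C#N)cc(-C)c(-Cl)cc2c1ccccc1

10

Molecular formula from the SMILES: C14H10ClN.
DoU = (2C + 2 + N − H − X)/2 = (2·14 + 2 + 1 − 10 − 1)/2 = 20/2 = 10.
(Structurally: 2 ring(s) + 8 π bond(s) = 10.)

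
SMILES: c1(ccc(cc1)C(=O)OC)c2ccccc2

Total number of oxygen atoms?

The symbol for oxygen appears 2 times in the SMILES.

2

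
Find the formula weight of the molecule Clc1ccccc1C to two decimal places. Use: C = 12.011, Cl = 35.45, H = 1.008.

Molecular formula: C7H7Cl.
M = 7×12.011 + 1×35.45 + 7×1.008 = 126.58 g/mol.

126.58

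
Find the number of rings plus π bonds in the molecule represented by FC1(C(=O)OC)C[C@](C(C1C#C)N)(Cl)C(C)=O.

5

Molecular formula from the SMILES: C11H13ClFNO3.
DoU = (2C + 2 + N − H − X)/2 = (2·11 + 2 + 1 − 13 − 2)/2 = 10/2 = 5.
(Structurally: 1 ring(s) + 4 π bond(s) = 5.)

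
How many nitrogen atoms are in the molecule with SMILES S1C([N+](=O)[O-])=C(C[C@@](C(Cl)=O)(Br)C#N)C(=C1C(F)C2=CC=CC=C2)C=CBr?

The symbol for nitrogen appears 2 times in the SMILES.

2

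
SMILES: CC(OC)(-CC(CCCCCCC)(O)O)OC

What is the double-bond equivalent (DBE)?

0

Molecular formula from the SMILES: C13H28O4.
DoU = (2C + 2 + N − H − X)/2 = (2·13 + 2 + 0 − 28 − 0)/2 = 0/2 = 0.
(Structurally: 0 ring(s) + 0 π bond(s) = 0.)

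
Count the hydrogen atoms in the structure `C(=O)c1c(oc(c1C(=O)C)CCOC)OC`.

Hydrogens are implicit in SMILES; fill each atom to its normal valence:
  4 × C (aromatic): no H
  4 × O: no H
  3 × C: 3 H each → 9
  2 × C: 2 H each → 4
  1 × C: 1 H
  1 × C: no H
  1 × O (aromatic): no H
  Total hydrogens = 14.

14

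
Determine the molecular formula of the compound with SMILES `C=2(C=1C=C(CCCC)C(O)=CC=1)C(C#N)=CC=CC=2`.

Heavy atoms from the SMILES: 17 C, 1 N, 1 O.
Implicit hydrogens by atom environment:
  7 × C (aromatic): 1 H each → 7
  5 × C (aromatic): no H
  3 × C: 2 H each → 6
  1 × C: 3 H
  1 × C: no H
  1 × N: no H
  1 × O: 1 H
  Total hydrogens = 17.
Molecular formula: C17H17NO

C17H17NO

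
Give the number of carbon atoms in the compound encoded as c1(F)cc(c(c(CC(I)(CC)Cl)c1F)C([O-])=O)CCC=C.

15

The symbol for carbon appears 15 times in the SMILES. Lowercase c denotes aromatic carbon and counts toward C.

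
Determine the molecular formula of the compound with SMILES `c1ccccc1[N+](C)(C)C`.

Heavy atoms from the SMILES: 9 C, 1 N.
Implicit hydrogens by atom environment:
  5 × C (aromatic): 1 H each → 5
  3 × C: 3 H each → 9
  1 × C (aromatic): no H
  1 × N (charge +1): no H
  Total hydrogens = 14.
Net charge +1.
Molecular formula: C9H14N+

C9H14N+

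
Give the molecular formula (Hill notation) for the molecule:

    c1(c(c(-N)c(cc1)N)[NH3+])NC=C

C8H13N4+

Heavy atoms from the SMILES: 8 C, 4 N.
Implicit hydrogens by atom environment:
  4 × C (aromatic): no H
  2 × C (aromatic): 1 H each → 2
  2 × N: 2 H each → 4
  1 × C: 2 H
  1 × C: 1 H
  1 × N (charge +1): 3 H
  1 × N: 1 H
  Total hydrogens = 13.
Net charge +1.
Molecular formula: C8H13N4+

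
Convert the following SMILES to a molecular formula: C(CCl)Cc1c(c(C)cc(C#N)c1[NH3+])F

C11H13ClFN2+

Heavy atoms from the SMILES: 11 C, 1 Cl, 1 F, 2 N.
Implicit hydrogens by atom environment:
  5 × C (aromatic): no H
  3 × C: 2 H each → 6
  1 × C: 3 H
  1 × C (aromatic): 1 H
  1 × C: no H
  1 × Cl: no H
  1 × F: no H
  1 × N (charge +1): 3 H
  1 × N: no H
  Total hydrogens = 13.
Net charge +1.
Molecular formula: C11H13ClFN2+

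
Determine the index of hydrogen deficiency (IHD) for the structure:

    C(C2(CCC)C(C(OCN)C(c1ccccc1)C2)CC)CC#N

7

Molecular formula from the SMILES: C20H30N2O.
DoU = (2C + 2 + N − H − X)/2 = (2·20 + 2 + 2 − 30 − 0)/2 = 14/2 = 7.
(Structurally: 2 ring(s) + 5 π bond(s) = 7.)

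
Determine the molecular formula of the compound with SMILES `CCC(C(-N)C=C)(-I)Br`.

C6H11BrIN

Heavy atoms from the SMILES: 1 Br, 6 C, 1 I, 1 N.
Implicit hydrogens by atom environment:
  2 × C: 2 H each → 4
  2 × C: 1 H each → 2
  1 × Br: no H
  1 × C: 3 H
  1 × C: no H
  1 × I: no H
  1 × N: 2 H
  Total hydrogens = 11.
Molecular formula: C6H11BrIN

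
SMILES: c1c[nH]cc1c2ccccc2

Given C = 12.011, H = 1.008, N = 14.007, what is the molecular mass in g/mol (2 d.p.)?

Molecular formula: C10H9N.
M = 10×12.011 + 9×1.008 + 1×14.007 = 143.19 g/mol.

143.19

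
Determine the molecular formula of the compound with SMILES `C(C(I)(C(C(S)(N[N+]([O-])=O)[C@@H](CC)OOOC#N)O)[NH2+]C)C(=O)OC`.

Heavy atoms from the SMILES: 11 C, 1 I, 4 N, 8 O, 1 S.
Implicit hydrogens by atom environment:
  6 × O: no H
  4 × C: no H
  3 × C: 3 H each → 9
  2 × C: 2 H each → 4
  2 × C: 1 H each → 2
  1 × I: no H
  1 × N (charge +1): 2 H
  1 × N: 1 H
  1 × N: no H
  1 × N (charge +1): no H
  1 × O: 1 H
  1 × O (charge -1): no H
  1 × S: 1 H
  Total hydrogens = 20.
Net charge +1.
Molecular formula: C11H20IN4O8S+

C11H20IN4O8S+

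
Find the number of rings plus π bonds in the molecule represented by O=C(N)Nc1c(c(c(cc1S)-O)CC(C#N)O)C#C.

Molecular formula from the SMILES: C12H11N3O3S.
DoU = (2C + 2 + N − H − X)/2 = (2·12 + 2 + 3 − 11 − 0)/2 = 18/2 = 9.
(Structurally: 1 ring(s) + 8 π bond(s) = 9.)

9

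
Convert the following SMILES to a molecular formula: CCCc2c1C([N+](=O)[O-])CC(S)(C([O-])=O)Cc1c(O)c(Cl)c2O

C14H15ClNO6S-

Heavy atoms from the SMILES: 14 C, 1 Cl, 1 N, 6 O, 1 S.
Implicit hydrogens by atom environment:
  6 × C (aromatic): no H
  4 × C: 2 H each → 8
  2 × C: no H
  2 × O: 1 H each → 2
  2 × O: no H
  2 × O (charge -1): no H
  1 × C: 3 H
  1 × C: 1 H
  1 × Cl: no H
  1 × N (charge +1): no H
  1 × S: 1 H
  Total hydrogens = 15.
Net charge -1.
Molecular formula: C14H15ClNO6S-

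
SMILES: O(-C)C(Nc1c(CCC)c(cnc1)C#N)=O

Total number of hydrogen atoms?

13

Hydrogens are implicit in SMILES; fill each atom to its normal valence:
  3 × C (aromatic): no H
  2 × C: 3 H each → 6
  2 × C: 2 H each → 4
  2 × C (aromatic): 1 H each → 2
  2 × C: no H
  2 × O: no H
  1 × N: 1 H
  1 × N (aromatic): no H
  1 × N: no H
  Total hydrogens = 13.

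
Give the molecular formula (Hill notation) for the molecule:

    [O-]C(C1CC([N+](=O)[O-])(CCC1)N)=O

C7H11N2O4-

Heavy atoms from the SMILES: 7 C, 2 N, 4 O.
Implicit hydrogens by atom environment:
  4 × C: 2 H each → 8
  2 × C: no H
  2 × O: no H
  2 × O (charge -1): no H
  1 × C: 1 H
  1 × N: 2 H
  1 × N (charge +1): no H
  Total hydrogens = 11.
Net charge -1.
Molecular formula: C7H11N2O4-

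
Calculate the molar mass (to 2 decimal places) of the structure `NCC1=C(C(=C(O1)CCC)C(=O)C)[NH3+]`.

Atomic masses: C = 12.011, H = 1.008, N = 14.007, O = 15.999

Molecular formula: C10H17N2O2+.
M = 10×12.011 + 17×1.008 + 2×14.007 + 2×15.999 = 197.26 g/mol.

197.26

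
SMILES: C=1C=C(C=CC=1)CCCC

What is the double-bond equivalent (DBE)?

Molecular formula from the SMILES: C10H14.
DoU = (2C + 2 + N − H − X)/2 = (2·10 + 2 + 0 − 14 − 0)/2 = 8/2 = 4.
(Structurally: 1 ring(s) + 3 π bond(s) = 4.)

4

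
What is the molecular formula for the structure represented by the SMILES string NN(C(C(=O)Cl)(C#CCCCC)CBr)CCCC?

Heavy atoms from the SMILES: 1 Br, 13 C, 1 Cl, 2 N, 1 O.
Implicit hydrogens by atom environment:
  7 × C: 2 H each → 14
  4 × C: no H
  2 × C: 3 H each → 6
  1 × Br: no H
  1 × Cl: no H
  1 × N: 2 H
  1 × N: no H
  1 × O: no H
  Total hydrogens = 22.
Molecular formula: C13H22BrClN2O

C13H22BrClN2O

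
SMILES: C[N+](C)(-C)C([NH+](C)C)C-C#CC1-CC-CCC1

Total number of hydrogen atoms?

30

Hydrogens are implicit in SMILES; fill each atom to its normal valence:
  6 × C: 2 H each → 12
  5 × C: 3 H each → 15
  2 × C: 1 H each → 2
  2 × C: no H
  1 × N (charge +1): 1 H
  1 × N (charge +1): no H
  Total hydrogens = 30.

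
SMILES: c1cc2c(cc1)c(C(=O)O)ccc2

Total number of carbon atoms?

The symbol for carbon appears 11 times in the SMILES. Lowercase c denotes aromatic carbon and counts toward C.

11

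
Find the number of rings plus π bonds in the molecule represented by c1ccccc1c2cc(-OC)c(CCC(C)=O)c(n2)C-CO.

Molecular formula from the SMILES: C18H21NO3.
DoU = (2C + 2 + N − H − X)/2 = (2·18 + 2 + 1 − 21 − 0)/2 = 18/2 = 9.
(Structurally: 2 ring(s) + 7 π bond(s) = 9.)

9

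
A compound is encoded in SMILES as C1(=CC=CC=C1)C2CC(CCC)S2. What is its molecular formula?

Heavy atoms from the SMILES: 12 C, 1 S.
Implicit hydrogens by atom environment:
  5 × C (aromatic): 1 H each → 5
  3 × C: 2 H each → 6
  2 × C: 1 H each → 2
  1 × C: 3 H
  1 × C (aromatic): no H
  1 × S: no H
  Total hydrogens = 16.
Molecular formula: C12H16S

C12H16S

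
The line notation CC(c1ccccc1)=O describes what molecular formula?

Heavy atoms from the SMILES: 8 C, 1 O.
Implicit hydrogens by atom environment:
  5 × C (aromatic): 1 H each → 5
  1 × C: 3 H
  1 × C (aromatic): no H
  1 × C: no H
  1 × O: no H
  Total hydrogens = 8.
Molecular formula: C8H8O

C8H8O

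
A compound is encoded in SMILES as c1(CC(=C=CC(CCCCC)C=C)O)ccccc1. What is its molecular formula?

C18H24O

Heavy atoms from the SMILES: 18 C, 1 O.
Implicit hydrogens by atom environment:
  6 × C: 2 H each → 12
  5 × C (aromatic): 1 H each → 5
  3 × C: 1 H each → 3
  2 × C: no H
  1 × C: 3 H
  1 × C (aromatic): no H
  1 × O: 1 H
  Total hydrogens = 24.
Molecular formula: C18H24O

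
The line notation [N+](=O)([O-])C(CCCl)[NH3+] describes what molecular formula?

C3H8ClN2O2+

Heavy atoms from the SMILES: 3 C, 1 Cl, 2 N, 2 O.
Implicit hydrogens by atom environment:
  2 × C: 2 H each → 4
  1 × C: 1 H
  1 × Cl: no H
  1 × N (charge +1): 3 H
  1 × N (charge +1): no H
  1 × O: no H
  1 × O (charge -1): no H
  Total hydrogens = 8.
Net charge +1.
Molecular formula: C3H8ClN2O2+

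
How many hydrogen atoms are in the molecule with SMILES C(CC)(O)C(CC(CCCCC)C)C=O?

26

Hydrogens are implicit in SMILES; fill each atom to its normal valence:
  6 × C: 2 H each → 12
  4 × C: 1 H each → 4
  3 × C: 3 H each → 9
  1 × O: 1 H
  1 × O: no H
  Total hydrogens = 26.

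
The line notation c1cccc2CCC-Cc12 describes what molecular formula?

Heavy atoms from the SMILES: 10 C.
Implicit hydrogens by atom environment:
  4 × C: 2 H each → 8
  4 × C (aromatic): 1 H each → 4
  2 × C (aromatic): no H
  Total hydrogens = 12.
Molecular formula: C10H12

C10H12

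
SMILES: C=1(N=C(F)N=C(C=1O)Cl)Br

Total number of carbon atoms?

The symbol for carbon appears 4 times in the SMILES. (Cl is a single chlorine, not C + l.)

4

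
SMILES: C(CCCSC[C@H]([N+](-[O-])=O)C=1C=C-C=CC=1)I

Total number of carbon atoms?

12

The symbol for carbon appears 12 times in the SMILES.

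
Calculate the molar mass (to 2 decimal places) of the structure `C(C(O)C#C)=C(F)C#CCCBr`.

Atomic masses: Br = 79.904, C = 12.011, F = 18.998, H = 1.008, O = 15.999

Molecular formula: C9H8BrFO.
M = 1×79.904 + 9×12.011 + 1×18.998 + 8×1.008 + 1×15.999 = 231.06 g/mol.

231.06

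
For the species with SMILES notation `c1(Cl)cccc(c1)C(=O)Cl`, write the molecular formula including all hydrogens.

Heavy atoms from the SMILES: 7 C, 2 Cl, 1 O.
Implicit hydrogens by atom environment:
  4 × C (aromatic): 1 H each → 4
  2 × C (aromatic): no H
  2 × Cl: no H
  1 × C: no H
  1 × O: no H
  Total hydrogens = 4.
Molecular formula: C7H4Cl2O

C7H4Cl2O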